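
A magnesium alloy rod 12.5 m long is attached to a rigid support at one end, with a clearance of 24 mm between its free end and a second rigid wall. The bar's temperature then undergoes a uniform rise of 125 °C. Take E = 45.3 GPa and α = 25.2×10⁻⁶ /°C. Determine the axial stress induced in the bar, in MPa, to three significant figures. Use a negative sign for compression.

-55.7 MPa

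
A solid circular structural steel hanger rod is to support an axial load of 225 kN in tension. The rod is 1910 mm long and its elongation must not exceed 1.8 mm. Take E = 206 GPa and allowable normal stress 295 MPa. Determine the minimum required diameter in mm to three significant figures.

Required area A ≥ P/σ_allow = 225000/295 = 762.7 mm².
For a solid circular section, d ≥ √(4A/π) = 31.16 mm.
Elongation limit: A ≥ PL/(Eδ_allow) = 225000·1910/(206000·1.8) = 1159 mm² ⇒ d ≥ 38.41 mm.
The elongation limit governs.

38.4 mm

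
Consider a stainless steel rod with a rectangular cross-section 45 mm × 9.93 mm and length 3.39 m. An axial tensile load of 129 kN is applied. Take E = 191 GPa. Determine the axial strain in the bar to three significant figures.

A = 446.8 mm².
σ = N/A = 288.7 MPa; ε = σ/E = 288.7/191000 = 1.511e-03.

0.00151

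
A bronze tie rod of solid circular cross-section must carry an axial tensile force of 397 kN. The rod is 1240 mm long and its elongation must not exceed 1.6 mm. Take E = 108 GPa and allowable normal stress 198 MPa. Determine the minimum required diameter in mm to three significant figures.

60.2 mm

Required area A ≥ P/σ_allow = 397000/198 = 2005 mm².
For a solid circular section, d ≥ √(4A/π) = 50.53 mm.
Elongation limit: A ≥ PL/(Eδ_allow) = 397000·1240/(108000·1.6) = 2849 mm² ⇒ d ≥ 60.23 mm.
The elongation limit governs.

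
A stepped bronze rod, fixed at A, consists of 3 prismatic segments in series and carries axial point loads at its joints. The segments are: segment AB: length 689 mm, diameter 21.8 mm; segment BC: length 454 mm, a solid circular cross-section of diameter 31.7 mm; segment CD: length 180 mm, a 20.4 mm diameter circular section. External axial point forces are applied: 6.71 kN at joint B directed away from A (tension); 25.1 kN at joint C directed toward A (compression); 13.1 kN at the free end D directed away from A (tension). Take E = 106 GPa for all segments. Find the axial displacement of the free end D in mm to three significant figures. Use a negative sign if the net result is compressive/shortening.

Internal axial forces (sectioning from the free end, tension +): N_CD = 13.1 kN, N_BC = -12 kN, N_AB = -5.29 kN.
A_AB = 373.3 mm².
A_BC = 789.2 mm².
A_CD = 326.9 mm².
δ_AB = -5290·689/(373.3·106000) = -0.09212 mm
δ_BC = -12000·454/(789.2·106000) = -0.06512 mm
δ_CD = 13100·180/(326.9·106000) = 0.06806 mm
δ = Σδ_i = -0.08918 mm.

-0.0892 mm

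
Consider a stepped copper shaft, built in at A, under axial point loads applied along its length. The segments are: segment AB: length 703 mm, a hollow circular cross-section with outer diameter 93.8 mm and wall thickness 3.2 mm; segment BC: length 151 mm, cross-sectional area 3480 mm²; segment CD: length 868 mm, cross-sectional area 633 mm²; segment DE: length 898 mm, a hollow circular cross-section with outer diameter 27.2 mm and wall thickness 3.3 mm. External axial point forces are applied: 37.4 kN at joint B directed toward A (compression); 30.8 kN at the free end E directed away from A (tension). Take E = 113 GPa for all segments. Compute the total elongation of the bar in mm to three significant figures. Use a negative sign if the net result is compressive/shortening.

Internal axial forces (sectioning from the free end, tension +): N_DE = 30.8 kN, N_CD = 30.8 kN, N_BC = 30.8 kN, N_AB = -6.6 kN.
A_AB = 910.8 mm².
A_DE = 247.8 mm².
δ_AB = -6600·703/(910.8·113000) = -0.04508 mm
δ_BC = 30800·151/(3480·113000) = 0.01183 mm
δ_CD = 30800·868/(633·113000) = 0.3738 mm
δ_DE = 30800·898/(247.8·113000) = 0.9878 mm
δ = Σδ_i = 1.328 mm.

1.33 mm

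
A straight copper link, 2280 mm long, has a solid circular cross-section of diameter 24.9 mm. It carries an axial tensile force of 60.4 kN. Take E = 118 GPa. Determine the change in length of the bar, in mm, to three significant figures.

2.40 mm

A = 487 mm².
δ_mech = NL/(AE) = 60400·2280/(487·118000) = 2.397 mm.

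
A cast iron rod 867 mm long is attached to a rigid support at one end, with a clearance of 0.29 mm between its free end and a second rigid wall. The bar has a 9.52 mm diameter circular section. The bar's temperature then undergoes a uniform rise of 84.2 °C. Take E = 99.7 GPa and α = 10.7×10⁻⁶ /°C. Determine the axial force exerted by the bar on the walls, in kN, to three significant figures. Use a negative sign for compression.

-4.02 kN

Free thermal expansion αLΔT = 10.7e-6 · 867 · 84.2 = 0.7811 mm.
The walls engage after the gap closes; constrained expansion = 0.7811 − 0.29 = 0.4911 mm.
The walls impose strain ε = −(0.4911)/867 = -5.6645e-04; σ = Eε = 99700 · -5.6645e-04 = -56.48 MPa.
Wall reaction R = σ·A = -56.48·71.18 = -4020 N = -4.02 kN.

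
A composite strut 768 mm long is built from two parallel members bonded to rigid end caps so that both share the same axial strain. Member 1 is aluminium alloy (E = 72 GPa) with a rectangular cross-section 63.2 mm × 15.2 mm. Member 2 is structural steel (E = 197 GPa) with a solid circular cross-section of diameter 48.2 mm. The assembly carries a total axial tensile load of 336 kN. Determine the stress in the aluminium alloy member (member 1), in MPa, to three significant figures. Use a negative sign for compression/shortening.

A_1 = 960.6 mm².
A_2 = 1825 mm².
Equal strain + equilibrium ⇒ each member carries load in proportion to AE: A₁E₁ = 69170000 N, A₂E₂ = 359500000 N, ΣAE = 428600000 N.
σ₁ = P·E₁/ΣAE = 336000·72000/428600000 = 56.44 MPa.

56.4 MPa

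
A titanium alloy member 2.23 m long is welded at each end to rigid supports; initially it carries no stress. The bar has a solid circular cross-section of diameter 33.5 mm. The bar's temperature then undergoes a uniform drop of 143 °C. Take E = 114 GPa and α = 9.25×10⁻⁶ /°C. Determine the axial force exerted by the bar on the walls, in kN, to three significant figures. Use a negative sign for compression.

Free thermal expansion αLΔT = 9.25e-6 · 2230 · -143 = -2.95 mm.
The walls impose strain ε = −(-2.95)/2230 = 1.3227e-03; σ = Eε = 114000 · 1.3227e-03 = 150.8 MPa.
Wall reaction R = σ·A = 150.8·881.4 = 132900 N = 132.9 kN.

133 kN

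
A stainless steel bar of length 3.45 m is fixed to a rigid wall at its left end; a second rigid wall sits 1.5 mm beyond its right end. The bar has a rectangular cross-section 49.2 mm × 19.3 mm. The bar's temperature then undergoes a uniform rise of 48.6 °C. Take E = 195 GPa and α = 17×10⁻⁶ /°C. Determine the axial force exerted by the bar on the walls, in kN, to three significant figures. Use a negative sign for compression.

Free thermal expansion αLΔT = 17e-6 · 3450 · 48.6 = 2.85 mm.
The walls engage after the gap closes; constrained expansion = 2.85 − 1.5 = 1.35 mm.
The walls impose strain ε = −(1.35)/3450 = -3.9142e-04; σ = Eε = 195000 · -3.9142e-04 = -76.33 MPa.
Wall reaction R = σ·A = -76.33·949.6 = -72480 N = -72.48 kN.

-72.5 kN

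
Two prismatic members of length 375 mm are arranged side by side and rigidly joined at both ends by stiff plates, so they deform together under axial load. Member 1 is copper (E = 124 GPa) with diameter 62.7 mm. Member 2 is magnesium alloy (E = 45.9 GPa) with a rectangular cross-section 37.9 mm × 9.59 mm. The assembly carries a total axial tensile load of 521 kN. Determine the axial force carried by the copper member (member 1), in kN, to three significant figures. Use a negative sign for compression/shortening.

A_1 = 3088 mm².
A_2 = 363.5 mm².
Equal strain + equilibrium ⇒ each member carries load in proportion to AE: A₁E₁ = 382900000 N, A₂E₂ = 16680000 N, ΣAE = 399500000 N.
F₁ = P·A₁E₁/ΣAE = 521000·382900000/399500000 = 499200 N.

499 kN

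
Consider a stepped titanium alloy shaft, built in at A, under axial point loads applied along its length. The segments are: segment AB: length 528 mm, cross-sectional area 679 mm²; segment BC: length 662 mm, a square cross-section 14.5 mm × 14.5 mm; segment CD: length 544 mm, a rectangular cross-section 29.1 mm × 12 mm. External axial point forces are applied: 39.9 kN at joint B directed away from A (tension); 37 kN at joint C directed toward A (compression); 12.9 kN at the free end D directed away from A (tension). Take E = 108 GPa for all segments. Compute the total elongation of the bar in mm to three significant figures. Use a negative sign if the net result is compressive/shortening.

-0.403 mm

Internal axial forces (sectioning from the free end, tension +): N_CD = 12.9 kN, N_BC = -24.1 kN, N_AB = 15.8 kN.
A_BC = 210.2 mm².
A_CD = 349.2 mm².
δ_AB = 15800·528/(679·108000) = 0.1138 mm
δ_BC = -24100·662/(210.2·108000) = -0.7026 mm
δ_CD = 12900·544/(349.2·108000) = 0.1861 mm
δ = Σδ_i = -0.4028 mm.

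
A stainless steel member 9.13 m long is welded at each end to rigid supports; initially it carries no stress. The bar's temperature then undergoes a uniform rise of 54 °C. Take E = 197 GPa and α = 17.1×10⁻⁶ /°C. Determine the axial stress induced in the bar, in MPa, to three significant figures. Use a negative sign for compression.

Free thermal expansion αLΔT = 17.1e-6 · 9130 · 54 = 8.431 mm.
The walls impose strain ε = −(8.431)/9130 = -9.2340e-04; σ = Eε = 197000 · -9.2340e-04 = -181.9 MPa.

-182 MPa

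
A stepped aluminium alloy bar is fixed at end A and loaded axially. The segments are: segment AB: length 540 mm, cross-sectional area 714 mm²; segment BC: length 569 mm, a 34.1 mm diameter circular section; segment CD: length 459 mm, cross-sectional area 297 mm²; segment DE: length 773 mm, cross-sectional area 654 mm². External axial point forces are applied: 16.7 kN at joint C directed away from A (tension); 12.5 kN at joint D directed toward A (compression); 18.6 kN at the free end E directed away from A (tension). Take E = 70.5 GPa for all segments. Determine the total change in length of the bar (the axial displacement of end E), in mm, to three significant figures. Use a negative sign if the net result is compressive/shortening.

Internal axial forces (sectioning from the free end, tension +): N_DE = 18.6 kN, N_CD = 6.1 kN, N_BC = 22.8 kN, N_AB = 22.8 kN.
A_BC = 913.3 mm².
δ_AB = 22800·540/(714·70500) = 0.2446 mm
δ_BC = 22800·569/(913.3·70500) = 0.2015 mm
δ_CD = 6100·459/(297·70500) = 0.1337 mm
δ_DE = 18600·773/(654·70500) = 0.3118 mm
δ = Σδ_i = 0.8916 mm.

0.892 mm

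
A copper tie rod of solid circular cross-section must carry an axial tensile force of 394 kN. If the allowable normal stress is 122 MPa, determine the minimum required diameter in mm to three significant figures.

64.1 mm

Required area A ≥ P/σ_allow = 394000/122 = 3230 mm².
For a solid circular section, d ≥ √(4A/π) = 64.12 mm.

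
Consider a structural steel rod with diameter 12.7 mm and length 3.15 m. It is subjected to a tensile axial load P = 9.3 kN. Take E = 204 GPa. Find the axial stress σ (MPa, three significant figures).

73.4 MPa

A = 126.7 mm².
σ = N/A = 9300/126.7 = 73.42 MPa.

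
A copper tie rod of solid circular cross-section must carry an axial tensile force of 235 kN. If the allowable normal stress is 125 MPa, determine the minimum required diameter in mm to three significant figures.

48.9 mm

Required area A ≥ P/σ_allow = 235000/125 = 1880 mm².
For a solid circular section, d ≥ √(4A/π) = 48.93 mm.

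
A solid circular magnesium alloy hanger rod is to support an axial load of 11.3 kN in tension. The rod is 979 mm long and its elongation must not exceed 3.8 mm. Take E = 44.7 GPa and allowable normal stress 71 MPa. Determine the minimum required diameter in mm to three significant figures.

14.2 mm

Required area A ≥ P/σ_allow = 11300/71 = 159.2 mm².
For a solid circular section, d ≥ √(4A/π) = 14.24 mm.
Elongation limit: A ≥ PL/(Eδ_allow) = 11300·979/(44700·3.8) = 65.13 mm² ⇒ d ≥ 9.106 mm.
The stress limit governs.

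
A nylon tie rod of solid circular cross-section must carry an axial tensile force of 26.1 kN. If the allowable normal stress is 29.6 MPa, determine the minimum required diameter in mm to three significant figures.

Required area A ≥ P/σ_allow = 26100/29.6 = 881.8 mm².
For a solid circular section, d ≥ √(4A/π) = 33.51 mm.

33.5 mm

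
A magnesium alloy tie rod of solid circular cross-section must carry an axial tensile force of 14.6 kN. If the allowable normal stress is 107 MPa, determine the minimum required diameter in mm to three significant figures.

13.2 mm

Required area A ≥ P/σ_allow = 14600/107 = 136.4 mm².
For a solid circular section, d ≥ √(4A/π) = 13.18 mm.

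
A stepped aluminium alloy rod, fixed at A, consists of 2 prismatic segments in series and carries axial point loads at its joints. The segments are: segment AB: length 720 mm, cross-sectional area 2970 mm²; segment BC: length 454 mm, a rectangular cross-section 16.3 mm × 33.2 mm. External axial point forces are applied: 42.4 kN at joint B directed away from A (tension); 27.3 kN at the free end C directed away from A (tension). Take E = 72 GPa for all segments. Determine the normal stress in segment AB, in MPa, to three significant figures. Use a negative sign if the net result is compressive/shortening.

23.5 MPa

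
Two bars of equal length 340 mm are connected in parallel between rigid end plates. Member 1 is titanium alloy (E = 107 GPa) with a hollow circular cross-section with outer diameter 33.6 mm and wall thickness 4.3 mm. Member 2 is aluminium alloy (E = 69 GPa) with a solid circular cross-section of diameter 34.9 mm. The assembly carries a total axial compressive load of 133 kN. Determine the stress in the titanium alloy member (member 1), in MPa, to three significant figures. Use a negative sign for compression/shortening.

A_1 = 395.8 mm².
A_2 = 956.6 mm².
Equal strain + equilibrium ⇒ each member carries load in proportion to AE: A₁E₁ = 42350000 N, A₂E₂ = 66010000 N, ΣAE = 108400000 N.
σ₁ = P·E₁/ΣAE = -133000·107000/108400000 = -131.3 MPa.

-131 MPa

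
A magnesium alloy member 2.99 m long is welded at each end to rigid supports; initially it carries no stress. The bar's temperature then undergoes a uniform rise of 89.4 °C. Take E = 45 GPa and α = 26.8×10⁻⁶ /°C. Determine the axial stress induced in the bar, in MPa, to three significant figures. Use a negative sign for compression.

Free thermal expansion αLΔT = 26.8e-6 · 2990 · 89.4 = 7.164 mm.
The walls impose strain ε = −(7.164)/2990 = -2.3959e-03; σ = Eε = 45000 · -2.3959e-03 = -107.8 MPa.

-108 MPa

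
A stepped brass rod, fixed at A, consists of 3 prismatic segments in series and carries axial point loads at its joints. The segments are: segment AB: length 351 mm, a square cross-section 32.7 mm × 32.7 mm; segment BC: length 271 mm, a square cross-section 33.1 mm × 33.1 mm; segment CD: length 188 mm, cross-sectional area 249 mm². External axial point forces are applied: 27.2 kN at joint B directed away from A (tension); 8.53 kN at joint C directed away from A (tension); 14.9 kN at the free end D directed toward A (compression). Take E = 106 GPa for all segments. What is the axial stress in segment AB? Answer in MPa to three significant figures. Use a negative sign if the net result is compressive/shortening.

Internal axial forces (sectioning from the free end, tension +): N_CD = -14.9 kN, N_BC = -6.37 kN, N_AB = 20.83 kN.
A_AB = 1069 mm².
σ_AB = N_AB/A_AB = 20830/1069 = 19.48 MPa.

19.5 MPa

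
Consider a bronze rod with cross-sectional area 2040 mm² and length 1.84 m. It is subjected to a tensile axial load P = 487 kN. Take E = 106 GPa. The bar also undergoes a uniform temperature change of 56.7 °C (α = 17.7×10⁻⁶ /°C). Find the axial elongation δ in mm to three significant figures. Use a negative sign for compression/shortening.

5.99 mm

δ_mech = NL/(AE) = 487000·1840/(2040·106000) = 4.144 mm.
δ_thermal = αLΔT = 17.7e-6·1840·56.7 = 1.847 mm.
δ = δ_mech + δ_thermal = 5.991 mm.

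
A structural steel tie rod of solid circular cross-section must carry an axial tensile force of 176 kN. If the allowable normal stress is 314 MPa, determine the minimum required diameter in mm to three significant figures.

26.7 mm

Required area A ≥ P/σ_allow = 176000/314 = 560.5 mm².
For a solid circular section, d ≥ √(4A/π) = 26.71 mm.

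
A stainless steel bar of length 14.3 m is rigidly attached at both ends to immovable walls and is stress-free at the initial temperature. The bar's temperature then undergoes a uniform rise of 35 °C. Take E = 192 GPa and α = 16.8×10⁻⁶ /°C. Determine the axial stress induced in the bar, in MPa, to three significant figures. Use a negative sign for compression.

Free thermal expansion αLΔT = 16.8e-6 · 14300 · 35 = 8.408 mm.
The walls impose strain ε = −(8.408)/14300 = -5.8800e-04; σ = Eε = 192000 · -5.8800e-04 = -112.9 MPa.

-113 MPa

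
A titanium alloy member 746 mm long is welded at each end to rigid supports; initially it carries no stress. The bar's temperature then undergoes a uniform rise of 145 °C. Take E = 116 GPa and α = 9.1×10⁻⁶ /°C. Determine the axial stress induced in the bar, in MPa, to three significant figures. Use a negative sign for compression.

-153 MPa

Free thermal expansion αLΔT = 9.1e-6 · 746 · 145 = 0.9843 mm.
The walls impose strain ε = −(0.9843)/746 = -1.3195e-03; σ = Eε = 116000 · -1.3195e-03 = -153.1 MPa.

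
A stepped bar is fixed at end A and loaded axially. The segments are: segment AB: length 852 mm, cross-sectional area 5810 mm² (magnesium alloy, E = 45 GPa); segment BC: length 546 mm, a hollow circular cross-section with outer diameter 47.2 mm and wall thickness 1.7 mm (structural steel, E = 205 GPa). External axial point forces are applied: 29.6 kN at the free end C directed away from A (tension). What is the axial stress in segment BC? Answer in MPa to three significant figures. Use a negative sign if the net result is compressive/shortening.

122 MPa

Internal axial forces (sectioning from the free end, tension +): N_BC = 29.6 kN, N_AB = 29.6 kN.
A_BC = 243 mm².
σ_BC = N_BC/A_BC = 29600/243 = 121.8 MPa.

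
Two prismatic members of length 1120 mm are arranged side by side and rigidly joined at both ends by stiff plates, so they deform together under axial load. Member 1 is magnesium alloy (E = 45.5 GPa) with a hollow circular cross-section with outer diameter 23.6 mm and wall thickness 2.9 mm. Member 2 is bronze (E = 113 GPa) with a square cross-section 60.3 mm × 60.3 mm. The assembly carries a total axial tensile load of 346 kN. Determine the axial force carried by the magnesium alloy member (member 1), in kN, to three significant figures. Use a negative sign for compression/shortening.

A_1 = 188.6 mm².
A_2 = 3636 mm².
Equal strain + equilibrium ⇒ each member carries load in proportion to AE: A₁E₁ = 8581000 N, A₂E₂ = 410900000 N, ΣAE = 419500000 N.
F₁ = P·A₁E₁/ΣAE = 346000·8581000/419500000 = 7078 N.

7.08 kN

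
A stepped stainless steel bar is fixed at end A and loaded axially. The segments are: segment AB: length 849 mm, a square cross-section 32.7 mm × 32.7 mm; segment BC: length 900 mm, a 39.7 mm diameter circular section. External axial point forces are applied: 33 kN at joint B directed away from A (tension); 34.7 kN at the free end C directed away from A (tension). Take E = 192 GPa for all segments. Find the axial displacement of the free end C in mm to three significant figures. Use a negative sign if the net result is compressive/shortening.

Internal axial forces (sectioning from the free end, tension +): N_BC = 34.7 kN, N_AB = 67.7 kN.
A_AB = 1069 mm².
A_BC = 1238 mm².
δ_AB = 67700·849/(1069·192000) = 0.28 mm
δ_BC = 34700·900/(1238·192000) = 0.1314 mm
δ = Σδ_i = 0.4114 mm.

0.411 mm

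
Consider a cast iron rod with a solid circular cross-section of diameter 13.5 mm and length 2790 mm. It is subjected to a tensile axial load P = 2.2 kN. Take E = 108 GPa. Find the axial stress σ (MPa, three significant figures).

A = 143.1 mm².
σ = N/A = 2200/143.1 = 15.37 MPa.

15.4 MPa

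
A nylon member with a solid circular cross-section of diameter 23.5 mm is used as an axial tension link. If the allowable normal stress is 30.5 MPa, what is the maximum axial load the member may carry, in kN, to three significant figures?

13.2 kN

A = 433.7 mm².
P_max = σ_allow · A = 30.5 · 433.7 = 13230 N = 13.23 kN.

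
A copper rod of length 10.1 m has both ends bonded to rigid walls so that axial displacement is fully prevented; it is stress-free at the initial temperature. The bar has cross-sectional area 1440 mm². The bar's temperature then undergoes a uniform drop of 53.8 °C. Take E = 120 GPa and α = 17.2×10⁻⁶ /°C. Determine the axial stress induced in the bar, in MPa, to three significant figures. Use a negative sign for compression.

Free thermal expansion αLΔT = 17.2e-6 · 10100 · -53.8 = -9.346 mm.
The walls impose strain ε = −(-9.346)/10100 = 9.2536e-04; σ = Eε = 120000 · 9.2536e-04 = 111 MPa.

111 MPa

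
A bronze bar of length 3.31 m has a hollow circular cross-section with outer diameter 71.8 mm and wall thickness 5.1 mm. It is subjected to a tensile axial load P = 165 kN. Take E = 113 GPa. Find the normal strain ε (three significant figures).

0.00137

A = 1069 mm².
σ = N/A = 154.4 MPa; ε = σ/E = 154.4/113000 = 1.366e-03.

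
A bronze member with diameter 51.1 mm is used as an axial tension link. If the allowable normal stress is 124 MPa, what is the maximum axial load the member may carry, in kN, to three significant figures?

254 kN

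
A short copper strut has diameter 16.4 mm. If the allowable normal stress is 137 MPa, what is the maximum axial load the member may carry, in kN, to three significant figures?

28.9 kN

A = 211.2 mm².
P_max = σ_allow · A = 137 · 211.2 = 28940 N = 28.94 kN.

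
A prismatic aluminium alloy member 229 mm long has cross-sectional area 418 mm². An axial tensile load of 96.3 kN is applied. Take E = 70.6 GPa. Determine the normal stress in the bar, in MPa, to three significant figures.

230 MPa

σ = N/A = 96300/418 = 230.4 MPa.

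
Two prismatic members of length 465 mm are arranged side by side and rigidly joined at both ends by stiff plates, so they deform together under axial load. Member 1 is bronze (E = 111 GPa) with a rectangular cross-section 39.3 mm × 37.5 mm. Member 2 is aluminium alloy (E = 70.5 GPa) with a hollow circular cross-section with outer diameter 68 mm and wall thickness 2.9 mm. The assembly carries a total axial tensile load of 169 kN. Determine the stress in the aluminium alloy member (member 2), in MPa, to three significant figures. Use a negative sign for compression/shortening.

58.0 MPa

A_1 = 1474 mm².
A_2 = 593.1 mm².
Equal strain + equilibrium ⇒ each member carries load in proportion to AE: A₁E₁ = 163600000 N, A₂E₂ = 41810000 N, ΣAE = 205400000 N.
σ₂ = P·E₂/ΣAE = 169000·70500/205400000 = 58.01 MPa.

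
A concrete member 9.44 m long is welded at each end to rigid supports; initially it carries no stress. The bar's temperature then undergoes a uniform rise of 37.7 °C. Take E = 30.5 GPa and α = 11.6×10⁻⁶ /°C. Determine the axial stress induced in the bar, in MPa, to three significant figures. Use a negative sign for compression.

-13.3 MPa

Free thermal expansion αLΔT = 11.6e-6 · 9440 · 37.7 = 4.128 mm.
The walls impose strain ε = −(4.128)/9440 = -4.3732e-04; σ = Eε = 30500 · -4.3732e-04 = -13.34 MPa.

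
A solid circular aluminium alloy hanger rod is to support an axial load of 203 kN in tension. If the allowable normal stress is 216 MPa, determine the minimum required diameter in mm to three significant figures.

34.6 mm

Required area A ≥ P/σ_allow = 203000/216 = 939.8 mm².
For a solid circular section, d ≥ √(4A/π) = 34.59 mm.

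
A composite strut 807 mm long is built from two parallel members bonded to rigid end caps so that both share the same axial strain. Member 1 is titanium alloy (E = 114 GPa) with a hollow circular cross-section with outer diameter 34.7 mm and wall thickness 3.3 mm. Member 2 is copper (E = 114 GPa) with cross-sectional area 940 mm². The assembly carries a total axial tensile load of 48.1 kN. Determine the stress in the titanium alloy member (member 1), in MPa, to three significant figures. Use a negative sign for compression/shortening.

38.0 MPa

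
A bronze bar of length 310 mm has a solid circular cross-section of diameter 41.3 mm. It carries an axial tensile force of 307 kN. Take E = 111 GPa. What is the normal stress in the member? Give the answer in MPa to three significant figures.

A = 1340 mm².
σ = N/A = 307000/1340 = 229.2 MPa.

229 MPa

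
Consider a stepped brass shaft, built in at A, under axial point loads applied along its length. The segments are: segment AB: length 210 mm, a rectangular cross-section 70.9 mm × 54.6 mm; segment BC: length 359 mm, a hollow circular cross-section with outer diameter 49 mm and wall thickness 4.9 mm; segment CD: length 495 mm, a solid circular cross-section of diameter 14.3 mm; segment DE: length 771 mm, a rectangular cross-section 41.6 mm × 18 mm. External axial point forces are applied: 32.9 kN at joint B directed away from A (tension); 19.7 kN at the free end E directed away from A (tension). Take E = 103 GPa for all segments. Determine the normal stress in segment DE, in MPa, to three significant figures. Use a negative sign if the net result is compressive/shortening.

26.3 MPa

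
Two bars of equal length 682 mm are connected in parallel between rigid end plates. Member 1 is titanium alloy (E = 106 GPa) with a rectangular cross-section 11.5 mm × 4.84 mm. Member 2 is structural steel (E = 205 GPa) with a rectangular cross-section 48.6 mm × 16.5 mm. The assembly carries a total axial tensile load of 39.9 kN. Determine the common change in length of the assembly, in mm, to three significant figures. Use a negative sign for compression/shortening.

0.160 mm

A_1 = 55.66 mm².
A_2 = 801.9 mm².
Equal strain + equilibrium ⇒ each member carries load in proportion to AE: A₁E₁ = 5900000 N, A₂E₂ = 164400000 N, ΣAE = 170300000 N.
δ = PL/ΣAE = 39900·682/170300000 = 0.1598 mm.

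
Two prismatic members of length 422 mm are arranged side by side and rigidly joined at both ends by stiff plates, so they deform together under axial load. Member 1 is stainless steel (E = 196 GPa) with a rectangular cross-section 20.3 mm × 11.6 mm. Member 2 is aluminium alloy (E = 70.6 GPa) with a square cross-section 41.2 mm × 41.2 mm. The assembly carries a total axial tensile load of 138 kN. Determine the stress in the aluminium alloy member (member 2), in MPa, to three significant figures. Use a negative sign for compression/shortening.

A_1 = 235.5 mm².
A_2 = 1697 mm².
Equal strain + equilibrium ⇒ each member carries load in proportion to AE: A₁E₁ = 46150000 N, A₂E₂ = 119800000 N, ΣAE = 166000000 N.
σ₂ = P·E₂/ΣAE = 138000·70600/166000000 = 58.69 MPa.

58.7 MPa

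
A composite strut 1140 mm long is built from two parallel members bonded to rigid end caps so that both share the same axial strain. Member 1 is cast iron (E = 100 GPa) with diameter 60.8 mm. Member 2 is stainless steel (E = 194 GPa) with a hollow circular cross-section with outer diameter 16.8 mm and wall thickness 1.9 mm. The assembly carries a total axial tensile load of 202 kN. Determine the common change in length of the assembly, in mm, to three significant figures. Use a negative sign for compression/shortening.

0.749 mm

A_1 = 2903 mm².
A_2 = 88.94 mm².
Equal strain + equilibrium ⇒ each member carries load in proportion to AE: A₁E₁ = 290300000 N, A₂E₂ = 17250000 N, ΣAE = 307600000 N.
δ = PL/ΣAE = 202000·1140/307600000 = 0.7487 mm.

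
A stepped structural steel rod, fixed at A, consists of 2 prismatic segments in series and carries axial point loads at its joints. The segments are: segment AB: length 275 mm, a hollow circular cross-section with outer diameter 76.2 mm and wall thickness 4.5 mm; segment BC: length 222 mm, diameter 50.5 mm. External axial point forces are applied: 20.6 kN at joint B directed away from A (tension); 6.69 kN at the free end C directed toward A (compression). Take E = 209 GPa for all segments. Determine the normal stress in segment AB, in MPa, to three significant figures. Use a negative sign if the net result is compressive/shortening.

Internal axial forces (sectioning from the free end, tension +): N_BC = -6.69 kN, N_AB = 13.91 kN.
A_AB = 1014 mm².
σ_AB = N_AB/A_AB = 13910/1014 = 13.72 MPa.

13.7 MPa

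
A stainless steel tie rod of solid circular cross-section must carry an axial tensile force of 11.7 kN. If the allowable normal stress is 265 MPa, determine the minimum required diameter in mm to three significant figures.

Required area A ≥ P/σ_allow = 11700/265 = 44.15 mm².
For a solid circular section, d ≥ √(4A/π) = 7.498 mm.

7.50 mm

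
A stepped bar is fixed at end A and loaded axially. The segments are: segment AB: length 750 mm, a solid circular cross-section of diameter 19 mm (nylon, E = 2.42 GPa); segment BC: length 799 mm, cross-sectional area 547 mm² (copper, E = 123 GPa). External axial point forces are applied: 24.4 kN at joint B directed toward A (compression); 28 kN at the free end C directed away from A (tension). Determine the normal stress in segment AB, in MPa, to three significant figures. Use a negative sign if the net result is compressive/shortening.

Internal axial forces (sectioning from the free end, tension +): N_BC = 28 kN, N_AB = 3.6 kN.
A_AB = 283.5 mm².
σ_AB = N_AB/A_AB = 3600/283.5 = 12.7 MPa.

12.7 MPa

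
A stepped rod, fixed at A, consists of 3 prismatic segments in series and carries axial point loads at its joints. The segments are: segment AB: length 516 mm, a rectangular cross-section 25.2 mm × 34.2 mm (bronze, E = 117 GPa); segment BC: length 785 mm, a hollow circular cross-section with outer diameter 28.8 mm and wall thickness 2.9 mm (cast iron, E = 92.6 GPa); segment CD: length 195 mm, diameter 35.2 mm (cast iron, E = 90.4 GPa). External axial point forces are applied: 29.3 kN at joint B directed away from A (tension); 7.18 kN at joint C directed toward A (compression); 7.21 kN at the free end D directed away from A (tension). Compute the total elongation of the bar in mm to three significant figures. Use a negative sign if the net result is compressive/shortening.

Internal axial forces (sectioning from the free end, tension +): N_CD = 7.21 kN, N_BC = 0.03 kN, N_AB = 29.33 kN.
A_AB = 861.8 mm².
A_BC = 236 mm².
A_CD = 973.1 mm².
δ_AB = 29330·516/(861.8·117000) = 0.1501 mm
δ_BC = 30·785/(236·92600) = 0.001078 mm
δ_CD = 7210·195/(973.1·90400) = 0.01598 mm
δ = Σδ_i = 0.1671 mm.

0.167 mm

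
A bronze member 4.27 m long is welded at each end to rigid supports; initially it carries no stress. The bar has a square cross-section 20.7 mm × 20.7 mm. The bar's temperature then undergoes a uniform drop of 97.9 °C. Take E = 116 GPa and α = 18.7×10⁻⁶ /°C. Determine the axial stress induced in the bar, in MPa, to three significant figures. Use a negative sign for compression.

Free thermal expansion αLΔT = 18.7e-6 · 4270 · -97.9 = -7.817 mm.
The walls impose strain ε = −(-7.817)/4270 = 1.8307e-03; σ = Eε = 116000 · 1.8307e-03 = 212.4 MPa.

212 MPa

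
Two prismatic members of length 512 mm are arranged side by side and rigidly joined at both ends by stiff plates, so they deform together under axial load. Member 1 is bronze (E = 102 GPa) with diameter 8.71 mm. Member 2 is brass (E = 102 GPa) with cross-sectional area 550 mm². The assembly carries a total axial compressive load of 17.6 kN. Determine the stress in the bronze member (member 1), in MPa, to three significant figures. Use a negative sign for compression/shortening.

-28.9 MPa

A_1 = 59.58 mm².
Equal strain + equilibrium ⇒ each member carries load in proportion to AE: A₁E₁ = 6078000 N, A₂E₂ = 56100000 N, ΣAE = 62180000 N.
σ₁ = P·E₁/ΣAE = -17600·102000/62180000 = -28.87 MPa.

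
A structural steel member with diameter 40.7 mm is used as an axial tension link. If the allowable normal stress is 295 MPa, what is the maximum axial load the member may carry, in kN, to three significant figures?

384 kN

A = 1301 mm².
P_max = σ_allow · A = 295 · 1301 = 383800 N = 383.8 kN.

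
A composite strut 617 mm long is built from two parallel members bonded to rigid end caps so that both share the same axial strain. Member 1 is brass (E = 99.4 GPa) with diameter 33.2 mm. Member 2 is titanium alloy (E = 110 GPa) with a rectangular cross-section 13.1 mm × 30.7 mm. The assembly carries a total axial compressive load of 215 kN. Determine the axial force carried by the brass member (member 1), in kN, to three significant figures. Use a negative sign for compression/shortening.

A_1 = 865.7 mm².
A_2 = 402.2 mm².
Equal strain + equilibrium ⇒ each member carries load in proportion to AE: A₁E₁ = 86050000 N, A₂E₂ = 44240000 N, ΣAE = 130300000 N.
F₁ = P·A₁E₁/ΣAE = -215000·86050000/130300000 = -142000 N.

-142 kN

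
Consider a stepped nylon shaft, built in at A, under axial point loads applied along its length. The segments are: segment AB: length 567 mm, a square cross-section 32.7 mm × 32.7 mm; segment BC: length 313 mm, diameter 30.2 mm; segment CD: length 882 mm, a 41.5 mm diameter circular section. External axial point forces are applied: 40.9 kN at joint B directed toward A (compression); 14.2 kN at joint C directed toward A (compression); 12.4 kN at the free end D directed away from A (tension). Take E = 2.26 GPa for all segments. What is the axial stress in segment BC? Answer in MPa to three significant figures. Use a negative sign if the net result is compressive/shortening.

Internal axial forces (sectioning from the free end, tension +): N_CD = 12.4 kN, N_BC = -1.8 kN, N_AB = -42.7 kN.
A_BC = 716.3 mm².
σ_BC = N_BC/A_BC = -1800/716.3 = -2.513 MPa.

-2.51 MPa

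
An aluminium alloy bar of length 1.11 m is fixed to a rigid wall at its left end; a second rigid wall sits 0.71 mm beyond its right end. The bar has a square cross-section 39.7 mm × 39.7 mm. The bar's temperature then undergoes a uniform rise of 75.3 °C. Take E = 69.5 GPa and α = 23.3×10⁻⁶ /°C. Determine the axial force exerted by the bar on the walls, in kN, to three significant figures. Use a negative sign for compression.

Free thermal expansion αLΔT = 23.3e-6 · 1110 · 75.3 = 1.947 mm.
The walls engage after the gap closes; constrained expansion = 1.947 − 0.71 = 1.237 mm.
The walls impose strain ε = −(1.237)/1110 = -1.1149e-03; σ = Eε = 69500 · -1.1149e-03 = -77.48 MPa.
Wall reaction R = σ·A = -77.48·1576 = -122100 N = -122.1 kN.

-122 kN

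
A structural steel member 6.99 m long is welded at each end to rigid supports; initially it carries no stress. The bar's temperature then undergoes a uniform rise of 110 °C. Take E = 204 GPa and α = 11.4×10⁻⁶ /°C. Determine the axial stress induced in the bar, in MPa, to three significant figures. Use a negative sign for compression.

Free thermal expansion αLΔT = 11.4e-6 · 6990 · 110 = 8.765 mm.
The walls impose strain ε = −(8.765)/6990 = -1.2540e-03; σ = Eε = 204000 · -1.2540e-03 = -255.8 MPa.

-256 MPa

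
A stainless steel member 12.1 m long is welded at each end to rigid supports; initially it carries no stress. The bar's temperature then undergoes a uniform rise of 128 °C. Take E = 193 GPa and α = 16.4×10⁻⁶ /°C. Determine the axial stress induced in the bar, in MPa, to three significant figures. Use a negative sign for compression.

Free thermal expansion αLΔT = 16.4e-6 · 12100 · 128 = 25.4 mm.
The walls impose strain ε = −(25.4)/12100 = -2.0992e-03; σ = Eε = 193000 · -2.0992e-03 = -405.1 MPa.

-405 MPa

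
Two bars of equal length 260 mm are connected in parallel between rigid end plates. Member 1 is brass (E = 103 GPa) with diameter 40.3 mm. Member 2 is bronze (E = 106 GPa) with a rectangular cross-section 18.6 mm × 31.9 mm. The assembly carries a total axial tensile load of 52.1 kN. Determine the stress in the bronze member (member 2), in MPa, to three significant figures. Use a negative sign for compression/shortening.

28.4 MPa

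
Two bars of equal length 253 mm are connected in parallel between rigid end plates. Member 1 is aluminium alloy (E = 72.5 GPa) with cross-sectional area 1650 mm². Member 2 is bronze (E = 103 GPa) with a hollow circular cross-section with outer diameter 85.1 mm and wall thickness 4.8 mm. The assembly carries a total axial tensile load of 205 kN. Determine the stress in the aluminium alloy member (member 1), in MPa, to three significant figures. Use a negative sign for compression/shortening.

60.8 MPa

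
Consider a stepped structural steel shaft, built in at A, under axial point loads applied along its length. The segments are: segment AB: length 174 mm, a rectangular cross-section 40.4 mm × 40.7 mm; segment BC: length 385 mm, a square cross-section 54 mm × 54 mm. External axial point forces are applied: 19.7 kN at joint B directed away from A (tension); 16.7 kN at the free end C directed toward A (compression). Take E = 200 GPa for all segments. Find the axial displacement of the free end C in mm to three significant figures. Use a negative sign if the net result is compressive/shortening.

Internal axial forces (sectioning from the free end, tension +): N_BC = -16.7 kN, N_AB = 3 kN.
A_AB = 1644 mm².
A_BC = 2916 mm².
δ_AB = 3000·174/(1644·200000) = 0.001587 mm
δ_BC = -16700·385/(2916·200000) = -0.01102 mm
δ = Σδ_i = -0.009437 mm.

-0.00944 mm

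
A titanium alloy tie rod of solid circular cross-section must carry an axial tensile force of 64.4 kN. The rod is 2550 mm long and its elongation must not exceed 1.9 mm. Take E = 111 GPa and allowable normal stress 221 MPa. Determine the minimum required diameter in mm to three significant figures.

31.5 mm

Required area A ≥ P/σ_allow = 64400/221 = 291.4 mm².
For a solid circular section, d ≥ √(4A/π) = 19.26 mm.
Elongation limit: A ≥ PL/(Eδ_allow) = 64400·2550/(111000·1.9) = 778.7 mm² ⇒ d ≥ 31.49 mm.
The elongation limit governs.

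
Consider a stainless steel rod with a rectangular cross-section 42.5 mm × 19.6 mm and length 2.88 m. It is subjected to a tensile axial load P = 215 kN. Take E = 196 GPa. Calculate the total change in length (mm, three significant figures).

3.79 mm

A = 833 mm².
δ_mech = NL/(AE) = 215000·2880/(833·196000) = 3.793 mm.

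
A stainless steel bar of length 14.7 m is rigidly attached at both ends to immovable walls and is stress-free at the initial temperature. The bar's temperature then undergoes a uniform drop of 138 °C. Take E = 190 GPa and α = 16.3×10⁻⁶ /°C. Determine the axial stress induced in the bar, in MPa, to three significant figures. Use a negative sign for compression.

427 MPa

Free thermal expansion αLΔT = 16.3e-6 · 14700 · -138 = -33.07 mm.
The walls impose strain ε = −(-33.07)/14700 = 2.2494e-03; σ = Eε = 190000 · 2.2494e-03 = 427.4 MPa.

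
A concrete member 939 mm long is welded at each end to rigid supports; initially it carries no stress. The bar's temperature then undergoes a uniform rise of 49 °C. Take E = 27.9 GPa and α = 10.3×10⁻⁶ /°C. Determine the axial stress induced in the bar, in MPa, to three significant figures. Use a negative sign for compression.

-14.1 MPa

Free thermal expansion αLΔT = 10.3e-6 · 939 · 49 = 0.4739 mm.
The walls impose strain ε = −(0.4739)/939 = -5.0470e-04; σ = Eε = 27900 · -5.0470e-04 = -14.08 MPa.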